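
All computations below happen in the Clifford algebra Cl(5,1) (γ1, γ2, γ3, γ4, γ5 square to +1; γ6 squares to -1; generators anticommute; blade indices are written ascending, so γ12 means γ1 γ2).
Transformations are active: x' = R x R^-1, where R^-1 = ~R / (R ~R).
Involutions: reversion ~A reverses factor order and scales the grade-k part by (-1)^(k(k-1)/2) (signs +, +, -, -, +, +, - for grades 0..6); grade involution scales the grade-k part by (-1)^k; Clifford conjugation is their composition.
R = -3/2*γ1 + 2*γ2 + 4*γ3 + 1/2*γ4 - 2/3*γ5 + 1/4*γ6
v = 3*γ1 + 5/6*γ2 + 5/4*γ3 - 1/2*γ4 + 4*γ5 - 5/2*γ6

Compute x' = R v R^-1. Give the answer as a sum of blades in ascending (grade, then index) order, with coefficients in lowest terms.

~R = -3/2*γ1 + 2*γ2 + 4*γ3 + 1/2*γ4 - 2/3*γ5 + 1/4*γ6, and R ~R = 3295/144, so R^-1 = ~R / (3295/144).
R v = -1/8 - 29/4*γ12 - 111/8*γ13 - 3/4*γ14 - 4*γ15 + 3*γ16 - 5/6*γ23 - 17/12*γ24 + 77/9*γ25 - 125/24*γ26 - 21/8*γ34 + 101/6*γ35 - 165/16*γ36 + 5/3*γ45 - 9/8*γ46 + 2/3*γ56
Answer: -9831/3295*γ1 - 16907/19770*γ2 - 17051/13180*γ3 + 3259/6590*γ4 - 13156/3295*γ5 + 16457/6590*γ6


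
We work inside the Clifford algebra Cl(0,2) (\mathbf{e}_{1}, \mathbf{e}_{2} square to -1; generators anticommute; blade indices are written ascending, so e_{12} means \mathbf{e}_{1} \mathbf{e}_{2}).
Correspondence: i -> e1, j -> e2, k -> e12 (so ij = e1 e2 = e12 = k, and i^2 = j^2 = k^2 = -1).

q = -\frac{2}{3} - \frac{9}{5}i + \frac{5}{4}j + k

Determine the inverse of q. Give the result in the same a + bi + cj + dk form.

In blades: q = -\frac{2}{3} - \frac{9}{5} e_{1} + \frac{5}{4} e_{2} + e_{12}.
With qbar = -\frac{2}{3} + \frac{9}{5} e_{1} - \frac{5}{4} e_{2} - e_{12} (scalar fixed, mapped units negated), q qbar = \frac{22489}{3600} (the sum of squared coefficients), so q^-1 = qbar / (\frac{22489}{3600}) = -\frac{2400}{22489} + \frac{6480}{22489} e_{1} - \frac{4500}{22489} e_{2} - \frac{3600}{22489} e_{12}; translating back:
Answer: -\frac{2400}{22489} + \frac{6480}{22489}i - \frac{4500}{22489}j - \frac{3600}{22489}k


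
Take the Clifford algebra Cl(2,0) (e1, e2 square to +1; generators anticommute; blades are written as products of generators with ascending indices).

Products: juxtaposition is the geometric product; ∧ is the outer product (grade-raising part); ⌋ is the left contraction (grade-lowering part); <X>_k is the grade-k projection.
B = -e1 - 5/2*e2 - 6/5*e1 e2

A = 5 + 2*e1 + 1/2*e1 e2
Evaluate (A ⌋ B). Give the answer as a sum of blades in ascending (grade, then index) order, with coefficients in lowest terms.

step 1: -7/5 - 5*e1 - 149/10*e2 - 6*e1 e2
Answer: -7/5 - 5*e1 - 149/10*e2 - 6*e1 e2


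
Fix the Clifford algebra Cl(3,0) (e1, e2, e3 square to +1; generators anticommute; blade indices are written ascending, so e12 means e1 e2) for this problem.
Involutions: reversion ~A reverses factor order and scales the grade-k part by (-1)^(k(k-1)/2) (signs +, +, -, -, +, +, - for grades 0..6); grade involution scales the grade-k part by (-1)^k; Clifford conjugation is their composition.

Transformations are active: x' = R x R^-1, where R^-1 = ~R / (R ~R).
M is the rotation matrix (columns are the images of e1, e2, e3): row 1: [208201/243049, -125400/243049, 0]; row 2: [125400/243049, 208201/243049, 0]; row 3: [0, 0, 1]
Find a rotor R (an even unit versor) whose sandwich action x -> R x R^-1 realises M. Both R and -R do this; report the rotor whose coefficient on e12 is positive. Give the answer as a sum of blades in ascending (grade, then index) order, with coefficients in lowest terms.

Method: write R = a + b12*e12 + b13*e13 + b23*e23 with a^2 + b12^2 + b13^2 + b23^2 = 1 (so R^-1 = ~R). Expanding the columns R e_j ~R gives tr M = 4a^2 - 1 and, from the antisymmetric part, M21 - M12 = -4a*b12, M13 - M31 = 4a*b13, M32 - M23 = -4a*b23.
Here tr M = 659451/243049, so a^2 = (1 + tr M)/4 = 225625/243049 and a = ±475/493. Taking a = 475/493: M21 - M12 = 250800/243049, M13 - M31 = 0, M32 - M23 = 0, giving b12 = -132/493, b13 = 0, b23 = 0, i.e. R = 475/493 - 132/493*e12.
Its e12 coefficient is negative, so report the other preimage -R.
Answer: -475/493 + 132/493*e12. Sheet selection: the two-to-one cover makes ±R indistinguishable at the matrix level (trace 659451/243049), so uniqueness comes from the required sign on e12.


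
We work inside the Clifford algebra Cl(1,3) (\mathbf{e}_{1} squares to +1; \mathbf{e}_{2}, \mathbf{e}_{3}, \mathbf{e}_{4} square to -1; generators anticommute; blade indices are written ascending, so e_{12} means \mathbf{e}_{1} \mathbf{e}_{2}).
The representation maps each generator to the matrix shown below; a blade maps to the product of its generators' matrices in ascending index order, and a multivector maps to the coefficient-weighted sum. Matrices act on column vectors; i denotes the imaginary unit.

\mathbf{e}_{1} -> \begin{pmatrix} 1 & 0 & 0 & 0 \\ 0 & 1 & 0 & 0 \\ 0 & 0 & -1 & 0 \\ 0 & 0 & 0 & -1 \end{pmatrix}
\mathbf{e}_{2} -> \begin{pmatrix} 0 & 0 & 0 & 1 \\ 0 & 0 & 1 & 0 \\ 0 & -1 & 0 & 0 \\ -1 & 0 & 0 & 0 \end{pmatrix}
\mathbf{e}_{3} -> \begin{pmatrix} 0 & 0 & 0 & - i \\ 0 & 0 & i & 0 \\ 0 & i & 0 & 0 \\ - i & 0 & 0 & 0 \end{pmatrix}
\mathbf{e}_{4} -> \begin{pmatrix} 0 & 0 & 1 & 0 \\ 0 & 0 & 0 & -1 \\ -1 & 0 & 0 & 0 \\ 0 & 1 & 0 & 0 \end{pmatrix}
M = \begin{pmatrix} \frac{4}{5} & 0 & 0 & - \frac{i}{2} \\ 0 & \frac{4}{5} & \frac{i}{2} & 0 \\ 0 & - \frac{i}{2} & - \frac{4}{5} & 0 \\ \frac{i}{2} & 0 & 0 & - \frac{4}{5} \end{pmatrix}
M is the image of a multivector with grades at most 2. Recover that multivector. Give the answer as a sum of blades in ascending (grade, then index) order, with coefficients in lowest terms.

Method: the blade images are trace-orthogonal — tr(rho(e_A) rho(e_B)^-1) = 4 if A = B and 0 otherwise — and rho(e_A)^-1 = (e_A)^2 * rho(e_A) with (e_A)^2 = +1 or -1, so the coefficient of e_A in the preimage is (e_A)^2 * tr(M rho(e_A))/4.
Nonzero projections over blades of grade <= 2: e_{1}: (e_{1})^2 = +1, tr(M rho(e_{1})) = \frac{16}{5}, coefficient \frac{4}{5}; e_{13}: (e_{13})^2 = +1, tr(M rho(e_{13})) = 2, coefficient \frac{1}{2}. Every other blade of grade <= 2 projects to 0.
Answer: \frac{4}{5} e_{1} + \frac{1}{2} e_{13}


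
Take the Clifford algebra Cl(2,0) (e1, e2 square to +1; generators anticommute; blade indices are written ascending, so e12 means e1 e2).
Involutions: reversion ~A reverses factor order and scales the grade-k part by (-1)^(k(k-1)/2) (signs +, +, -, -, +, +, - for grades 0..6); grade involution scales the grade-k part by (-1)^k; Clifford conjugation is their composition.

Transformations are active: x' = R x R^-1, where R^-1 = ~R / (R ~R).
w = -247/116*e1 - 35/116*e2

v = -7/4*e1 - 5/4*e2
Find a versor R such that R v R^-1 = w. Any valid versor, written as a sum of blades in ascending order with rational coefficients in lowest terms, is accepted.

A norm check does it: q(v) = q(w) = 37/8, hence R = v + w = -225/58*e1 - 45/29*e2 realises the map — parallel part kept, (v - w)/2 negated, v carried to w.
Answer: -225/58*e1 - 45/29*e2


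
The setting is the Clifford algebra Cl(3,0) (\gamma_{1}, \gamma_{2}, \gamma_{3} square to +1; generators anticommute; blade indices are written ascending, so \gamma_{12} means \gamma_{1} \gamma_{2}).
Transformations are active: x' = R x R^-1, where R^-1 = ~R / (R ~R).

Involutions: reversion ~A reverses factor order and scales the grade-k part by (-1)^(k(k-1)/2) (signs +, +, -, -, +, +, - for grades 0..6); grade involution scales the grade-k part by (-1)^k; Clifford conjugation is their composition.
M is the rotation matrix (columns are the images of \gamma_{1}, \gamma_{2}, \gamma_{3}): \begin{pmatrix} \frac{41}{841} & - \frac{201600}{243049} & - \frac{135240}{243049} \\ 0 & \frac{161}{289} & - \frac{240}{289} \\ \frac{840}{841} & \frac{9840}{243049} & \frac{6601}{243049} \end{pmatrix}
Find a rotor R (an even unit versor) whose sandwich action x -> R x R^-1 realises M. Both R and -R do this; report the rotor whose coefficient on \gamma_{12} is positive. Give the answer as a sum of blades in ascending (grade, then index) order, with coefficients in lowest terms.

Method: write R = a + b12*\gamma_{12} + b13*\gamma_{13} + b23*\gamma_{23} with a^2 + b12^2 + b13^2 + b23^2 = 1 (so R^-1 = ~R). Expanding the columns R e_j ~R gives tr M = 4a^2 - 1 and, from the antisymmetric part, M21 - M12 = -4a*b12, M13 - M31 = 4a*b13, M32 - M23 = -4a*b23.
Here tr M = \frac{153851}{243049}, so a^2 = (1 + tr M)/4 = \frac{99225}{243049} and a = ±\frac{315}{493}. Taking a = \frac{315}{493}: M21 - M12 = \frac{201600}{243049}, M13 - M31 = -\frac{378000}{243049}, M32 - M23 = \frac{211680}{243049}, giving b12 = -\frac{160}{493}, b13 = -\frac{300}{493}, b23 = -\frac{168}{493}, i.e. R = \frac{315}{493} - \frac{160}{493} \gamma_{12} - \frac{300}{493} \gamma_{13} - \frac{168}{493} \gamma_{23}.
Its \gamma_{12} coefficient is negative, so report the other preimage -R.
Answer: -\frac{315}{493} + \frac{160}{493} \gamma_{12} + \frac{300}{493} \gamma_{13} + \frac{168}{493} \gamma_{23}. Key observation: the double cover Spin(3) -> SO(3) sends R and -R to the same matrix (trace \frac{153851}{243049} here), so the stated sign of the \gamma_{12} coefficient is what selects one sheet.


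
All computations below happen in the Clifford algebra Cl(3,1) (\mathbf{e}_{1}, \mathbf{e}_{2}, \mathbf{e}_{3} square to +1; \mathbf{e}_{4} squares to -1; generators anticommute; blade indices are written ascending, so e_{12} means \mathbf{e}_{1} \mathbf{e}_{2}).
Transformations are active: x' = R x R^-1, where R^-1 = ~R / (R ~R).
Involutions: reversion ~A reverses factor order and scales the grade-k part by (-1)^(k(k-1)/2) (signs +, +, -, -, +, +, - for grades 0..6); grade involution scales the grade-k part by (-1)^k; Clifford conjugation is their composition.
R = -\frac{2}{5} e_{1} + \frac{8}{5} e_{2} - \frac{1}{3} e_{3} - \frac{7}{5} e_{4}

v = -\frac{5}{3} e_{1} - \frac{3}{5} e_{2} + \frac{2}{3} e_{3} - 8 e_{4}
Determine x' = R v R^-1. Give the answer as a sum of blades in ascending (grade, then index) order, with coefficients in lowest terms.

~R = -\frac{2}{5} e_{1} + \frac{8}{5} e_{2} - \frac{1}{3} e_{3} - \frac{7}{5} e_{4}, and R ~R = \frac{196}{225}, so R^-1 = ~R / (\frac{196}{225}).
R v = -\frac{2636}{225} + \frac{218}{75} e_{12} - \frac{37}{45} e_{13} + \frac{13}{15} e_{14} + \frac{13}{15} e_{23} - \frac{341}{25} e_{24} + \frac{18}{5} e_{34}
Answer: \frac{9133}{735} e_{1} - \frac{10397}{245} e_{2} + \frac{1220}{147} e_{3} + \frac{1598}{35} e_{4}


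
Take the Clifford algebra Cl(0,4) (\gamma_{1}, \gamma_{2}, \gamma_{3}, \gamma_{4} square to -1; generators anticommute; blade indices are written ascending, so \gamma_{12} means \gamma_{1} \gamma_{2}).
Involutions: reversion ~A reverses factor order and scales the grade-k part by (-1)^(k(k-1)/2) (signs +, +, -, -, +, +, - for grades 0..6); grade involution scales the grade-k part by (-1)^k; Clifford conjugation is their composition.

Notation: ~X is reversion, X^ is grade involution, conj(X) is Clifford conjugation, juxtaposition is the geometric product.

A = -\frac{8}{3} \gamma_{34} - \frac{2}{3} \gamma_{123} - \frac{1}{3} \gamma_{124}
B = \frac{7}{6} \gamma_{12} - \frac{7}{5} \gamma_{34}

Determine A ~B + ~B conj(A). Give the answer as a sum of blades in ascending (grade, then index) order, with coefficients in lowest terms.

first term: \frac{56}{15} - \frac{7}{9} \gamma_{3} - \frac{7}{18} \gamma_{4} - \frac{7}{15} \gamma_{123} + \frac{14}{15} \gamma_{124} + \frac{28}{9} \gamma_{1234}
second term: -\frac{56}{15} - \frac{7}{9} \gamma_{3} - \frac{7}{18} \gamma_{4} + \frac{7}{15} \gamma_{123} - \frac{14}{15} \gamma_{124} - \frac{28}{9} \gamma_{1234}
Answer: -\frac{14}{9} \gamma_{3} - \frac{7}{9} \gamma_{4}


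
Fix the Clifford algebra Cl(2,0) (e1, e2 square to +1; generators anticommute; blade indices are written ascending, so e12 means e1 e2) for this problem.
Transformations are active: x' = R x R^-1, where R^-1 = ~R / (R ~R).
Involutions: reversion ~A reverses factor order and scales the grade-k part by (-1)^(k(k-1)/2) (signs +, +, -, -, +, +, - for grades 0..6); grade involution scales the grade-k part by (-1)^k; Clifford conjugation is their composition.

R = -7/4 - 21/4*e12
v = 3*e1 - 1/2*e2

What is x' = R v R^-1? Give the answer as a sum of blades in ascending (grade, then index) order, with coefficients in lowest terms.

~R = -7/4 + 21/4*e12, and R ~R = 245/8, so R^-1 = ~R / (245/8).
R v = -21/8*e1 + 133/8*e2
Answer: -27/10*e1 - 7/5*e2


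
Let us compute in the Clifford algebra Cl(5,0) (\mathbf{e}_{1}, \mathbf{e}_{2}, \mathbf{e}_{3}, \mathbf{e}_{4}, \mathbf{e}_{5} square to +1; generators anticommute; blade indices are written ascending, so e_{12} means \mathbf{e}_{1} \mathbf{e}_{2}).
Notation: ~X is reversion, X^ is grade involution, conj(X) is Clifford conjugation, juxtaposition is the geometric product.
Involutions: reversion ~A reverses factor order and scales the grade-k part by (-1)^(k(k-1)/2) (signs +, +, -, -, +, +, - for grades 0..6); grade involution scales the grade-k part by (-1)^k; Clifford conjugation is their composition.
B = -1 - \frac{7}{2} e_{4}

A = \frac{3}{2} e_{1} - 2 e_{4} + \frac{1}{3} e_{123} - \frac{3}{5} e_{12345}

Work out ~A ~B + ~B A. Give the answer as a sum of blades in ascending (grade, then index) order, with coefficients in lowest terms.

first term: 7 - \frac{3}{2} e_{1} + 2 e_{4} - \frac{21}{4} e_{14} + \frac{1}{3} e_{123} + \frac{7}{6} e_{1234} - \frac{21}{10} e_{1235} + \frac{3}{5} e_{12345}
second term: 7 - \frac{3}{2} e_{1} + 2 e_{4} + \frac{21}{4} e_{14} - \frac{1}{3} e_{123} + \frac{7}{6} e_{1234} - \frac{21}{10} e_{1235} + \frac{3}{5} e_{12345}
Answer: 14 - 3 e_{1} + 4 e_{4} + \frac{7}{3} e_{1234} - \frac{21}{5} e_{1235} + \frac{6}{5} e_{12345}


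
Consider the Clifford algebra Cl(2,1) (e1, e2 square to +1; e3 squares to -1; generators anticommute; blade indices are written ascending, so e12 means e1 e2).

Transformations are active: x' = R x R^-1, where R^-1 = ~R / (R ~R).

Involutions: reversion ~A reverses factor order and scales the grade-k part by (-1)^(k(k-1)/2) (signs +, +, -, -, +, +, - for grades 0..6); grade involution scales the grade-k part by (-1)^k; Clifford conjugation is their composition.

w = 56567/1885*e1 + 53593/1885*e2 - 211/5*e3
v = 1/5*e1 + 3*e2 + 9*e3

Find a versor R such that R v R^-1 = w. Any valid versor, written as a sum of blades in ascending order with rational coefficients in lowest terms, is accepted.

Construction: equal norms (both -1799/25) license R = v + w = 56944/1885*e1 + 59248/1885*e2 - 166/5*e3 — nothing changes along that direction, while (v - w)/2 changes sign, so v maps onto w.
Answer: 56944/1885*e1 + 59248/1885*e2 - 166/5*e3


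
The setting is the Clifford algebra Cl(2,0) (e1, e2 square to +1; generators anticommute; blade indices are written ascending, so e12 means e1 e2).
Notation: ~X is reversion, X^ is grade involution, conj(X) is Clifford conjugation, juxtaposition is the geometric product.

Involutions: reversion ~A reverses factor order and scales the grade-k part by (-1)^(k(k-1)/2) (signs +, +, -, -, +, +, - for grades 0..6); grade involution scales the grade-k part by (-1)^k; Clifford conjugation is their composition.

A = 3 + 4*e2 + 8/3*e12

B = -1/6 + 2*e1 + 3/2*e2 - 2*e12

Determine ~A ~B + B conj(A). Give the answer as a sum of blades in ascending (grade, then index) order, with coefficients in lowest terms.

first term: 65/6 - 6*e1 + 55/6*e2 - 14/9*e12
second term: -71/6 + 18*e1 - 1/6*e2 - 122/9*e12
Answer: -1 + 12*e1 + 9*e2 - 136/9*e12


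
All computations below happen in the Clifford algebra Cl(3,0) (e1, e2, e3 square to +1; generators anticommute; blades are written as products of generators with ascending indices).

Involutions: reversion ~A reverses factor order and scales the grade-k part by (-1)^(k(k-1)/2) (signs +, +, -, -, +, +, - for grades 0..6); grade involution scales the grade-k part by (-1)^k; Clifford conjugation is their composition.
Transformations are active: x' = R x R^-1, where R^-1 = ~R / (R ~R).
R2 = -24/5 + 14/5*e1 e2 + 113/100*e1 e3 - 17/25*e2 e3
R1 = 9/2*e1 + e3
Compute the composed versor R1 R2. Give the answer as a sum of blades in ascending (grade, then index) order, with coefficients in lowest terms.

Distribute over the terms of R1 (each basis-blade product reordered to ascending indices, repeated generators contracted through their squares):
(9/2*e1) R2 = -108/5*e1 + 63/5*e2 + 1017/200*e3 - 153/50*e1 e2 e3
(e3) R2 = -113/100*e1 + 17/25*e2 - 24/5*e3 + 14/5*e1 e2 e3
Summing the partial products and collecting blades:
Answer: -2273/100*e1 + 332/25*e2 + 57/200*e3 - 13/50*e1 e2 e3


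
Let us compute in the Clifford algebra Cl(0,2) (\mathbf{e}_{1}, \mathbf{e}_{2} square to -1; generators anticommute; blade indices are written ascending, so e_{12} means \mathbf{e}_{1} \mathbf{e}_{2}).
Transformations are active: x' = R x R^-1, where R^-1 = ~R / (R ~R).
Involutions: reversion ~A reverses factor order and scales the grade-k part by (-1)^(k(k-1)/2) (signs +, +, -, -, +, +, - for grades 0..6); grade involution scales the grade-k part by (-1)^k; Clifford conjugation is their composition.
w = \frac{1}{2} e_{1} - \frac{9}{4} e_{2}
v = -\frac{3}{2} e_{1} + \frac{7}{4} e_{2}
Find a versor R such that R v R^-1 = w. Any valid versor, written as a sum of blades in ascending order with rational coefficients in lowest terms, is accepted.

A norm check does it: q(v) = q(w) = -\frac{85}{16}, hence R = v + w = -e_{1} - \frac{1}{2} e_{2} realises the map — parallel part kept, (v - w)/2 negated, v carried to w.
Answer: -e_{1} - \frac{1}{2} e_{2}


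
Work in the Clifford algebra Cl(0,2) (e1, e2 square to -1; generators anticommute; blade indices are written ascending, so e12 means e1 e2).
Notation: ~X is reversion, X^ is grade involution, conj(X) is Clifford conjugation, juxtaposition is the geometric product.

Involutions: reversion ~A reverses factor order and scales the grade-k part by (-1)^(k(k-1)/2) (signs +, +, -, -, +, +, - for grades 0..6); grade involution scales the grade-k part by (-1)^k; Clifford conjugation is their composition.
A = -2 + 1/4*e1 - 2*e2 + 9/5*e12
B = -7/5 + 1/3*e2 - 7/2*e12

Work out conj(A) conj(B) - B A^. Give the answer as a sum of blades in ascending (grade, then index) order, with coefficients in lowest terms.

first term: 293/30 + 27/4*e1 - 151/120*e2 - 1319/300*e12
second term: 253/30 + 159/20*e1 - 311/120*e2 + 1369/300*e12
Answer: 4/3 - 6/5*e1 + 4/3*e2 - 224/25*e12


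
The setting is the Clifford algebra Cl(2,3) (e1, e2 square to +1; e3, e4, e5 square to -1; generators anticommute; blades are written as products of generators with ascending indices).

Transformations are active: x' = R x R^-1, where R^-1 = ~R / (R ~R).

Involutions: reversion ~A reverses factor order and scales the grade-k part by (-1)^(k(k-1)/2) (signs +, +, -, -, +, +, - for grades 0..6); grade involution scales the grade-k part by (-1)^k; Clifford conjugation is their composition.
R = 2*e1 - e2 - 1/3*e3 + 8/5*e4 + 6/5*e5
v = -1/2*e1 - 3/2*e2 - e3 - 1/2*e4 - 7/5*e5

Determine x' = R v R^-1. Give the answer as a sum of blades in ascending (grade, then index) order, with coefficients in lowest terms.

~R = 2*e1 - e2 - 1/3*e3 + 8/5*e4 + 6/5*e5, and R ~R = 8/9, so R^-1 = ~R / (8/9).
R v = 397/150 - 7/2*e1 e2 - 13/6*e1 e3 - 1/5*e1 e4 - 11/5*e1 e5 + 1/2*e2 e3 + 29/10*e2 e4 + 16/5*e2 e5 + 53/30*e3 e4 + 5/3*e3 e5 - 41/25*e4 e5
Answer: 1241/100*e1 - 891/200*e2 - 197/200*e3 + 2507/250*e4 + 4273/500*e5


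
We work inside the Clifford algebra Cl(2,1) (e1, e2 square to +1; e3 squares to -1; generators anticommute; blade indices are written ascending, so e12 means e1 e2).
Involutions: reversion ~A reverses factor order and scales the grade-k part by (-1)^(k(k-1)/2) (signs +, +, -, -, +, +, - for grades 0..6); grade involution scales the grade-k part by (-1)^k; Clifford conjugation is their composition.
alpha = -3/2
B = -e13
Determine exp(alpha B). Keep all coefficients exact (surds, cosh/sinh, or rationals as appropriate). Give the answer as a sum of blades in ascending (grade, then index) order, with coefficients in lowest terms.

B^2 = (-1)^2*(e13)^2 = 1*(+1) = 1 (a basis 2-blade squares to minus the product of its generators' squares).
B^2 = 1 — the positive square puts this in the hyperbolic regime; l = 1, alpha*l = -3/2, so exp(alpha B) = cosh(-3/2) + (sinh(-3/2)/1)*B = cosh(3/2) + (-sinh(3/2))*B.
Answer: cosh(3/2) + sinh(3/2)*e13


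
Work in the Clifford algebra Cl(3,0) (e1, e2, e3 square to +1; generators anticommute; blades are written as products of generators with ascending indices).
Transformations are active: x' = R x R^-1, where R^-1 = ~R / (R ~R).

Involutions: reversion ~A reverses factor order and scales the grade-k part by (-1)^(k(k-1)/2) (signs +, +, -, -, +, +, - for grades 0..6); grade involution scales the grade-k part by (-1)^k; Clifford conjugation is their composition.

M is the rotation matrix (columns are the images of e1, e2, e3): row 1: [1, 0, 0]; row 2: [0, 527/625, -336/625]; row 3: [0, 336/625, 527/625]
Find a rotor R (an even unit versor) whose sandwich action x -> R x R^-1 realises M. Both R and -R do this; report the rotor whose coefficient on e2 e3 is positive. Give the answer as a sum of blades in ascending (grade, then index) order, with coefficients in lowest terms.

Method: write R = a + b12*e1 e2 + b13*e1 e3 + b23*e2 e3 with a^2 + b12^2 + b13^2 + b23^2 = 1 (so R^-1 = ~R). Expanding the columns R e_j ~R gives tr M = 4a^2 - 1 and, from the antisymmetric part, M21 - M12 = -4a*b12, M13 - M31 = 4a*b13, M32 - M23 = -4a*b23.
Here tr M = 1679/625, so a^2 = (1 + tr M)/4 = 576/625 and a = ±24/25. Taking a = 24/25: M21 - M12 = 0, M13 - M31 = 0, M32 - M23 = 672/625, giving b12 = 0, b13 = 0, b23 = -7/25, i.e. R = 24/25 - 7/25*e2 e3.
Its e2 e3 coefficient is negative, so report the other preimage -R.
Answer: -24/25 + 7/25*e2 e3. Sheet selection: the two-to-one cover makes ±R indistinguishable at the matrix level (trace 1679/625), so uniqueness comes from the required sign on e2 e3.


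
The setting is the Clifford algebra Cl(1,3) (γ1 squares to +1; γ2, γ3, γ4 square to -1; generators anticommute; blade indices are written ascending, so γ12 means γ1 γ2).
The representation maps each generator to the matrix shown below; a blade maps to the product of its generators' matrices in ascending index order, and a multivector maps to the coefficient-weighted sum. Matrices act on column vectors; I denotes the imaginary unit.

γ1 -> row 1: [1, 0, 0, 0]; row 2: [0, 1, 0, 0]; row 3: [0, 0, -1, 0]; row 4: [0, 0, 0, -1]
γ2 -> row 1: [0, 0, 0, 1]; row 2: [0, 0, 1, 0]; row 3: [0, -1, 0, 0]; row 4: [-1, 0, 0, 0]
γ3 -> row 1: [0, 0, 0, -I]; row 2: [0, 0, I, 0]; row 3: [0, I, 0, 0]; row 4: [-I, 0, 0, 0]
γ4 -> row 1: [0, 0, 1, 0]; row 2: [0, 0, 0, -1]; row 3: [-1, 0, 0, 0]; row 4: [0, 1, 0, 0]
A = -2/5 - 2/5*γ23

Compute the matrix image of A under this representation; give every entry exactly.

Bivector images (products of the table entries): rho(γ23) = rho(γ2)rho(γ3) = row 1: [-I, 0, 0, 0]; row 2: [0, I, 0, 0]; row 3: [0, 0, -I, 0]; row 4: [0, 0, 0, I].
M = (-2/5)*1 + (-2/5)*rho(γ23), summed entrywise (1 is the identity matrix):
Answer: row 1: [-2/5 + 2*I/5, 0, 0, 0]; row 2: [0, -2/5 - 2*I/5, 0, 0]; row 3: [0, 0, -2/5 + 2*I/5, 0]; row 4: [0, 0, 0, -2/5 - 2*I/5]


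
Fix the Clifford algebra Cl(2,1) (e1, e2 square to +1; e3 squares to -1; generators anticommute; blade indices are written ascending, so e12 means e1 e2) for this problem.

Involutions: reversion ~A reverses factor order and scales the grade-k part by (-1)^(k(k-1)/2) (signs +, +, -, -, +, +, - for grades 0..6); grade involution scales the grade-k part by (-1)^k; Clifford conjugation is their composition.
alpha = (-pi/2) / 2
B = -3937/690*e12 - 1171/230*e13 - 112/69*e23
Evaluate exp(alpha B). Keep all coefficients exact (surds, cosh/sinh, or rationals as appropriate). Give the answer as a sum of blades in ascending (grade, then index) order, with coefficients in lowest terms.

B^2 term by term: the squares give (-3937/690)^2*(e12)^2 + (-1171/230)^2*(e13)^2 + (-112/69)^2*(e23)^2 = 15499969/476100*(-1) + 1371241/52900*(+1) + 12544/4761*(+1) = -4 (each basis 2-blade squares to minus the product of its generators' squares); cross terms between blades sharing an index anticommute and cancel. So B^2 = -4.
B^2 = -4 — since the square is negative, the closed form is circular: l = 2, alpha*l = -pi/2, so exp(alpha B) = cos(-pi/2) + (sin(-pi/2)/2)*B = 0 + (-1/2)*B.
Answer: 3937/1380*e12 + 1171/460*e13 + 56/69*e23


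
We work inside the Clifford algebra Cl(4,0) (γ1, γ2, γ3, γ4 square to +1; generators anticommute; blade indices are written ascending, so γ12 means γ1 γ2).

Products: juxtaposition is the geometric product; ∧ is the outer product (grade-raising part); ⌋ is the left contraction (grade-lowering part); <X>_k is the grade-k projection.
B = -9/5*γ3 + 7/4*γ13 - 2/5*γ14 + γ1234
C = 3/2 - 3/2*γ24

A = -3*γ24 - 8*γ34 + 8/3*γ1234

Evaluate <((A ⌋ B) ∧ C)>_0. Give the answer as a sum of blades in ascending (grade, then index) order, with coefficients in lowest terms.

step 1: 8/3 + 8*γ12 - 3*γ13
step 2: 4 + 12*γ12 - 9/2*γ13 - 4*γ24 - 9/2*γ1234
step 3: 4
Answer: 4


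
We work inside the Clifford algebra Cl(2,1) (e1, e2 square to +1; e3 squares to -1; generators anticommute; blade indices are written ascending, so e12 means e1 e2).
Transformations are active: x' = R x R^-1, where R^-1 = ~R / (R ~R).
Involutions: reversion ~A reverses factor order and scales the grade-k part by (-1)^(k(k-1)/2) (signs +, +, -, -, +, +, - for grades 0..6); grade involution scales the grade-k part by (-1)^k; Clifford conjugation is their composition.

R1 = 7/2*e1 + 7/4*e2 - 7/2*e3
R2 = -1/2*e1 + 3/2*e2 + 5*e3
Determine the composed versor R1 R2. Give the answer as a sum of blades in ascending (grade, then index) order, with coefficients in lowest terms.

Distribute over the terms of R1 (each basis-blade product reordered to ascending indices, repeated generators contracted through their squares):
(7/2*e1) R2 = -7/4 + 21/4*e12 + 35/2*e13
(7/4*e2) R2 = 21/8 + 7/8*e12 + 35/4*e23
(-7/2*e3) R2 = 35/2 - 7/4*e13 + 21/4*e23
Summing the partial products and collecting blades:
Answer: 147/8 + 49/8*e12 + 63/4*e13 + 14*e23


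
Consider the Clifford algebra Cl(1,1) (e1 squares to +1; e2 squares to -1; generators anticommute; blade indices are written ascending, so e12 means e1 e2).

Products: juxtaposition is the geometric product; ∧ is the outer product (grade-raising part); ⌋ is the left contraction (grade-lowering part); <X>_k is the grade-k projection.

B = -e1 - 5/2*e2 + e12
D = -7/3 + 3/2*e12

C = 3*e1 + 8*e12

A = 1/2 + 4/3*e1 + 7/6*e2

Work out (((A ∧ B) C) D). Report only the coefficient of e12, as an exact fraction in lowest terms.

step 1: -1/2*e1 - 5/4*e2 - 5/3*e12
step 2: -89/6 - 10*e1 + e2 + 15/4*e12
step 3: 2897/72 + 149/6*e1 - 52/3*e2 - 31*e12
Answer: -31


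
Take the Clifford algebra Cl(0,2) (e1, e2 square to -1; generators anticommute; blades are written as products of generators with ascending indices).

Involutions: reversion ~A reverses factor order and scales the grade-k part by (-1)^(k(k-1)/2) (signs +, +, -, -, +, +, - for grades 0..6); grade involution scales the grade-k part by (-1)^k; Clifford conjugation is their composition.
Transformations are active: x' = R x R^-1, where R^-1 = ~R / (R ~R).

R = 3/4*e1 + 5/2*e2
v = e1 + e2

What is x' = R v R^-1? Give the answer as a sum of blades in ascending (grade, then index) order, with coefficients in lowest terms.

~R = 3/4*e1 + 5/2*e2, and R ~R = -109/16, so R^-1 = ~R / (-109/16).
R v = -13/4 - 7/4*e1 e2
Answer: -31/109*e1 + 151/109*e2


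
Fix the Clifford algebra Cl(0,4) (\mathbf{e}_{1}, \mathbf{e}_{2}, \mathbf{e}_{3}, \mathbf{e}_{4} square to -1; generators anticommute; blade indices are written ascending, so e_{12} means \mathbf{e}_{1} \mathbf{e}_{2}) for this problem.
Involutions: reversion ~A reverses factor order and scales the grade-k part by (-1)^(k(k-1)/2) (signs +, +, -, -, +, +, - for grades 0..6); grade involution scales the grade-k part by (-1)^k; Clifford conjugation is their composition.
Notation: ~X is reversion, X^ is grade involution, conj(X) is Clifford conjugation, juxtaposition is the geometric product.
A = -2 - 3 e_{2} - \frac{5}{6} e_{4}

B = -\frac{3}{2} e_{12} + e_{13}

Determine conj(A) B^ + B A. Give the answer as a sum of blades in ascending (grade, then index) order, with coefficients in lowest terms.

first term: -\frac{9}{2} e_{1} + 3 e_{12} - 2 e_{13} - 3 e_{123} - \frac{5}{4} e_{124} + \frac{5}{6} e_{134}
second term: -\frac{9}{2} e_{1} + 3 e_{12} - 2 e_{13} + 3 e_{123} + \frac{5}{4} e_{124} - \frac{5}{6} e_{134}
Answer: -9 e_{1} + 6 e_{12} - 4 e_{13}


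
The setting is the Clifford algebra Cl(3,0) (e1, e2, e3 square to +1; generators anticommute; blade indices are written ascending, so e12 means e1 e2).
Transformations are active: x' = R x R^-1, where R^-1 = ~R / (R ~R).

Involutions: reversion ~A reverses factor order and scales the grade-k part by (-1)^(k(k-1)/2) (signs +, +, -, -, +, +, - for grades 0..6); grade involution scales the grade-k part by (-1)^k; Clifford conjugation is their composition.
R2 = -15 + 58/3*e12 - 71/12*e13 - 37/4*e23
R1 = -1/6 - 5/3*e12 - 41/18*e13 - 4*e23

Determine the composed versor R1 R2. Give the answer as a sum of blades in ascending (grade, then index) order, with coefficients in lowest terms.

Distribute over the terms of R1 (each basis-blade product reordered to ascending indices, repeated generators contracted through their squares):
(-1/6) R2 = 5/2 - 29/9*e12 + 71/72*e13 + 37/24*e23
(-5/3*e12) R2 = 290/9 + 25*e12 + 185/12*e13 - 355/36*e23
(-41/18*e13) R2 = -2911/216 - 1517/72*e12 + 205/6*e13 - 1189/27*e23
(-4*e23) R2 = -37 + 71/3*e12 + 232/3*e13 + 60*e23
Summing the partial products and collecting blades:
Answer: -3403/216 + 195/8*e12 + 9209/72*e13 + 1651/216*e23


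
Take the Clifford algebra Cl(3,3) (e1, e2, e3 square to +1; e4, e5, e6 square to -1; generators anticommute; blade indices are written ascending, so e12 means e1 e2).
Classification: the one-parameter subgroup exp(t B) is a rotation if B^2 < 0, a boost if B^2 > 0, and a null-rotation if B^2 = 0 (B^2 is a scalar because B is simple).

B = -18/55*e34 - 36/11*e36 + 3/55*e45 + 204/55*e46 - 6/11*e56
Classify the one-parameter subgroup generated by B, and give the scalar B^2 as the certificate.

B^2 term by term: the squares give (-18/55)^2*(e34)^2 + (-36/11)^2*(e36)^2 + (3/55)^2*(e45)^2 + (204/55)^2*(e46)^2 + (-6/11)^2*(e56)^2 = 324/3025*(+1) + 1296/121*(+1) + 9/3025*(-1) + 41616/3025*(-1) + 36/121*(-1) = -81/25 (each basis 2-blade squares to minus the product of its generators' squares); cross terms between blades sharing an index anticommute and cancel; the commuting (index-disjoint) pairs give grade-4 terms 2*c*c'*(blade product), which cancel blade by blade — e3456: 216/605 - 216/605 = 0 — confirming B is simple. So B^2 = -81/25.
Answer: rotation, certificate B^2 = -81/25. Key observation: B^2 = -81/25 is a conjugation invariant, so its sign decides the class regardless of the surface form of B.


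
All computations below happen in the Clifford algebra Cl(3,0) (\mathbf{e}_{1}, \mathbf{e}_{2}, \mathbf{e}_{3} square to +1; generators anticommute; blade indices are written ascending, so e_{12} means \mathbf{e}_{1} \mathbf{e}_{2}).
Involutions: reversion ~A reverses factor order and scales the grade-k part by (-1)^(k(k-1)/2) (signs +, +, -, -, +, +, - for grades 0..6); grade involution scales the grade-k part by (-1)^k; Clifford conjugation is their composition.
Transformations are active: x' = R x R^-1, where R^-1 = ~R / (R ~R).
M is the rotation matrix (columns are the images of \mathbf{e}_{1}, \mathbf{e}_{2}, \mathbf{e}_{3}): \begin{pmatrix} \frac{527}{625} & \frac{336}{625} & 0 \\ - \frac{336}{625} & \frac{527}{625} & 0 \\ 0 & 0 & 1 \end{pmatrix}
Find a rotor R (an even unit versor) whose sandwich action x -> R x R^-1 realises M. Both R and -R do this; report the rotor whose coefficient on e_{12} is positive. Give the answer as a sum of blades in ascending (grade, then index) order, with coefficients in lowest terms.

Method: write R = a + b12*e_{12} + b13*e_{13} + b23*e_{23} with a^2 + b12^2 + b13^2 + b23^2 = 1 (so R^-1 = ~R). Expanding the columns R e_j ~R gives tr M = 4a^2 - 1 and, from the antisymmetric part, M21 - M12 = -4a*b12, M13 - M31 = 4a*b13, M32 - M23 = -4a*b23.
Here tr M = \frac{1679}{625}, so a^2 = (1 + tr M)/4 = \frac{576}{625} and a = ±\frac{24}{25}. Taking a = \frac{24}{25}: M21 - M12 = -\frac{672}{625}, M13 - M31 = 0, M32 - M23 = 0, giving b12 = \frac{7}{25}, b13 = 0, b23 = 0, i.e. R = \frac{24}{25} + \frac{7}{25} e_{12}.
Its e_{12} coefficient is already positive.
Answer: \frac{24}{25} + \frac{7}{25} e_{12}. Why the constraint matters: R and -R act identically through the sandwich — M has trace \frac{1679}{625} either way — so only the sign condition on e_{12} picks one of the two preimages.


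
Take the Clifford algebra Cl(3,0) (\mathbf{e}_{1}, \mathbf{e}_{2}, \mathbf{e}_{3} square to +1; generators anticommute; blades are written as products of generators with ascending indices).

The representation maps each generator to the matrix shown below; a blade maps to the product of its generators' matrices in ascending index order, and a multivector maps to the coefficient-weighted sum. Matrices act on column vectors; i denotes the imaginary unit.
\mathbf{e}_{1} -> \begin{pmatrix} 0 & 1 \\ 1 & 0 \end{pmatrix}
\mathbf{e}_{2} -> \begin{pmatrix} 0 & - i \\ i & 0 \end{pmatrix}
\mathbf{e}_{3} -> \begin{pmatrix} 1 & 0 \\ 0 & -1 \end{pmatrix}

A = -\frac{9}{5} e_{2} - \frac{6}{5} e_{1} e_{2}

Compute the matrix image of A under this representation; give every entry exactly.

Bivector images (products of the table entries): rho(e_{1} e_{2}) = rho(\mathbf{e}_{1})rho(\mathbf{e}_{2}) = \begin{pmatrix} i & 0 \\ 0 & - i \end{pmatrix}.
M = (-\frac{9}{5})*rho(e_{2}) + (-\frac{6}{5})*rho(e_{1} e_{2}), summed entrywise:
Answer: \begin{pmatrix} - \frac{6 i}{5} & \frac{9 i}{5} \\ - \frac{9 i}{5} & \frac{6 i}{5} \end{pmatrix}


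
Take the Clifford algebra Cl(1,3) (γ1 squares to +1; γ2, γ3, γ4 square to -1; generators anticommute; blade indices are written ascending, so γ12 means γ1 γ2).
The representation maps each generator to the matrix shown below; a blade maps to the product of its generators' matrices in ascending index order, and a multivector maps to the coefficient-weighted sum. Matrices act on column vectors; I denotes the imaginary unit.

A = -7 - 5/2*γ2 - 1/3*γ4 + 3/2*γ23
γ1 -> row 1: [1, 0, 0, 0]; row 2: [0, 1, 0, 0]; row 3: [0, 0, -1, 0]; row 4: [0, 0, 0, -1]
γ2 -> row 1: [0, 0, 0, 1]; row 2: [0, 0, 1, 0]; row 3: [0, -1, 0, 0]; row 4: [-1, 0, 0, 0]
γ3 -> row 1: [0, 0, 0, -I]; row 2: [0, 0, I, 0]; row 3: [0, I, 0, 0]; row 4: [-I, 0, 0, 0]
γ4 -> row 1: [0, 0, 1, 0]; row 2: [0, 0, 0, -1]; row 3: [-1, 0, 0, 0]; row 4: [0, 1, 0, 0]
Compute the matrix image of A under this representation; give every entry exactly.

Bivector images (products of the table entries): rho(γ23) = rho(γ2)rho(γ3) = row 1: [-I, 0, 0, 0]; row 2: [0, I, 0, 0]; row 3: [0, 0, -I, 0]; row 4: [0, 0, 0, I].
M = (-7)*1 + (-5/2)*rho(γ2) + (-1/3)*rho(γ4) + (3/2)*rho(γ23), summed entrywise (1 is the identity matrix):
Answer: row 1: [-7 - 3*I/2, 0, -1/3, -5/2]; row 2: [0, -7 + 3*I/2, -5/2, 1/3]; row 3: [1/3, 5/2, -7 - 3*I/2, 0]; row 4: [5/2, -1/3, 0, -7 + 3*I/2]


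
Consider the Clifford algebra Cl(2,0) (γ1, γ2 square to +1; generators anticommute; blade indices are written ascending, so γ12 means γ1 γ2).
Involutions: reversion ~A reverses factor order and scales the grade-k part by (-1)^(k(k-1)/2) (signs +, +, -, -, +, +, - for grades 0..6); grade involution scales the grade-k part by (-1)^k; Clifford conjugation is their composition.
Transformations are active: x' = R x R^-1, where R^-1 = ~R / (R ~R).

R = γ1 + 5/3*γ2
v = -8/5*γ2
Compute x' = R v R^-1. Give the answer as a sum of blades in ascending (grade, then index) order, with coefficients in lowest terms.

~R = γ1 + 5/3*γ2, and R ~R = 34/9, so R^-1 = ~R / (34/9).
R v = -8/3 - 8/5*γ12
Answer: -24/17*γ1 - 64/85*γ2


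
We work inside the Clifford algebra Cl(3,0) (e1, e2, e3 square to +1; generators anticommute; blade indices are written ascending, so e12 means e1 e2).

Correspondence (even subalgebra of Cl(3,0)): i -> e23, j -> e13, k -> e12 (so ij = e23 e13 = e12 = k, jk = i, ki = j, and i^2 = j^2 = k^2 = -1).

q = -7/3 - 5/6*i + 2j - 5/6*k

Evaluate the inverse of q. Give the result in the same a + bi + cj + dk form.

In blades: q = -7/3 - 5/6*e12 + 2*e13 - 5/6*e23.
With qbar = -7/3 + 5/6*e12 - 2*e13 + 5/6*e23 (scalar fixed, mapped units negated), q qbar = 65/6 (the sum of squared coefficients), so q^-1 = qbar / (65/6) = -14/65 + 1/13*e12 - 12/65*e13 + 1/13*e23; translating back:
Answer: -14/65 + 1/13*i - 12/65*j + 1/13*k


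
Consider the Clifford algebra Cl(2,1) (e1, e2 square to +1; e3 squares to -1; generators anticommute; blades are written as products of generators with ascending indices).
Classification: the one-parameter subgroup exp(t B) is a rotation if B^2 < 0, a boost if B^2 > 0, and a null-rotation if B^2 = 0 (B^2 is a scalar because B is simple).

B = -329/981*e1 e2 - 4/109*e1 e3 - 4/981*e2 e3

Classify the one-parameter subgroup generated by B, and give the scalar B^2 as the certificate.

B^2 term by term: the squares give (-329/981)^2*(e1 e2)^2 + (-4/109)^2*(e1 e3)^2 + (-4/981)^2*(e2 e3)^2 = 108241/962361*(-1) + 16/11881*(+1) + 16/962361*(+1) = -1/9 (each basis 2-blade squares to minus the product of its generators' squares); cross terms between blades sharing an index anticommute and cancel. So B^2 = -1/9.
Answer: rotation, certificate B^2 = -1/9. The invariant at work: B^2 = -1/9 is unchanged by conjugation, hence its sign classifies the subgroup whatever basis B is written in.


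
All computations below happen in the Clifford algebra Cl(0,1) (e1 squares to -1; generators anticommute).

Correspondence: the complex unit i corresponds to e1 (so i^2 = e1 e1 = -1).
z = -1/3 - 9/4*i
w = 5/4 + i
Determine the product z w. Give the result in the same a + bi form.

In blades: z = -1/3 - 9/4*e1, w = 5/4 + e1.
Distribute z over w term by term (generator squares from the signature, products reordered to ascending indices): (-1/3)*w = -5/12 - 1/3*e1; (-9/4*e1)*w = 9/4 - 45/16*e1.
Sum: 11/6 - 151/48*e1; translating back through the correspondence:
Answer: 11/6 - 151/48*i


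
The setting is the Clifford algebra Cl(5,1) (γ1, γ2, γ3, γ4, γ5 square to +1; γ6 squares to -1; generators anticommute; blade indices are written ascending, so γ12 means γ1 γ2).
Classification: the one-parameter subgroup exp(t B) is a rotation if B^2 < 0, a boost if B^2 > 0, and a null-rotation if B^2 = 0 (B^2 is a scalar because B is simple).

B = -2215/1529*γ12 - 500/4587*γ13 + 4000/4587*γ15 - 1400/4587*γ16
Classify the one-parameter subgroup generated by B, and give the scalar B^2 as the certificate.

B^2 term by term: the squares give (-2215/1529)^2*(γ12)^2 + (-500/4587)^2*(γ13)^2 + (4000/4587)^2*(γ15)^2 + (-1400/4587)^2*(γ16)^2 = 4906225/2337841*(-1) + 250000/21040569*(-1) + 16000000/21040569*(-1) + 1960000/21040569*(+1) = -25/9 (each basis 2-blade squares to minus the product of its generators' squares); cross terms between blades sharing an index anticommute and cancel. So B^2 = -25/9.
Answer: rotation, certificate B^2 = -25/9. Key observation: B^2 = -25/9 is a conjugation invariant, so its sign decides the class regardless of the surface form of B.


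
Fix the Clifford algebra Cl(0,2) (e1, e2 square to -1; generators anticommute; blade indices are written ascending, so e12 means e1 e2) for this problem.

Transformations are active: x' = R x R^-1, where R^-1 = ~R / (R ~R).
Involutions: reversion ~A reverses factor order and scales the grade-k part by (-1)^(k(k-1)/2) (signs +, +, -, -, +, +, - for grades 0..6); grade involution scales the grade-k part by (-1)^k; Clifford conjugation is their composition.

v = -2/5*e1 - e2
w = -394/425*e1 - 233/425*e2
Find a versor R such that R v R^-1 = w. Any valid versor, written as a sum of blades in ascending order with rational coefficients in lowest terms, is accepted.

Take R = v + w = -564/425*e1 - 658/425*e2. Because q(v) = q(w) = -29/25, conjugation by R sends v exactly to w.
Answer: -564/425*e1 - 658/425*e2
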